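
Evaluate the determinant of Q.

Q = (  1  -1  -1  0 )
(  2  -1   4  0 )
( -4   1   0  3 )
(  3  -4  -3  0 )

Expand along column 4 (it has 3 zeros):
  − (3) · M_34   where M_34 = det([1 -1 -1; 2 -1 4; 3 -4 -3]) = 6
det = (-1)·(3)·(6) = -18

|Q| = -18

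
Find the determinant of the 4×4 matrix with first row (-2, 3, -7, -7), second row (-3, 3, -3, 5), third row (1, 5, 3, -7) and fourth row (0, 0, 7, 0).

Expand along row 4 (it has 3 zeros):
  − (7) · M_43   where M_43 = det([-2 3 -7; -3 3 5; 1 5 -7]) = 170
det = (-1)·(7)·(170) = -1190

-1190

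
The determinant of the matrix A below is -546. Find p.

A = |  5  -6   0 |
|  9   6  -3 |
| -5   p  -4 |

Expanding along the column containing p, det(A) is linear in p: det(A) = (15)·p + (-426).
Set (15)·p + (-426) = -546  ⇒  (15)·p = -120  ⇒  p = -8.

p = -8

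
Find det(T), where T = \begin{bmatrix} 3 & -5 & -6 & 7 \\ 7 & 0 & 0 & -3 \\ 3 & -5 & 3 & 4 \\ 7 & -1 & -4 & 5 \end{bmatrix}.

1704

Expand along row 2 (it has 2 zeros):
  − (7) · M_21   where M_21 = det([-5 -6 7; -5 3 4; -1 -4 5]) = -120
  + (-3) · M_24   where M_24 = det([3 -5 -6; 3 -5 3; 7 -1 -4]) = -288
det = (-1)·(7)·(-120) + (+1)·(-3)·(-288) = 1704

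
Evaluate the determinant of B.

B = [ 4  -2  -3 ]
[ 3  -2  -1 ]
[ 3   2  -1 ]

Expand along row 1:
  + 4 · |-2 -1; 2 -1| = 4·(2 − (-2)) = 16
  − (-2) · |3 -1; 3 -1| = −(-2)·(-3 − (-3)) = 0
  + (-3) · |3 -2; 3 2| = (-3)·(6 − (-6)) = -36
Sum: (16) + (0) + (-36) = -20

-20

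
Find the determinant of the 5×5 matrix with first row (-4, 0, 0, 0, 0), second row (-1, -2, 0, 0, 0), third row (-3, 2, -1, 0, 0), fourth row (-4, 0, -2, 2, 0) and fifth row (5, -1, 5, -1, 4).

The determinant is -64.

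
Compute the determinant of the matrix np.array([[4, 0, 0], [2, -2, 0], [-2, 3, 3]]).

-24

The matrix is lower triangular, so the determinant is the product of the diagonal entries:
det = (4) · (-2) · (3) = -24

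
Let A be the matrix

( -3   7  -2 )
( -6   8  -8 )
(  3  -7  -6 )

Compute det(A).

-144

Expand along column 1:
  + (-3) · |8 -8; -7 -6| = (-3)·(-48 − 56) = 312
  − (-6) · |7 -2; -7 -6| = −(-6)·(-42 − 14) = -336
  + 3 · |7 -2; 8 -8| = 3·(-56 − (-16)) = -120
Sum: (312) + (-336) + (-120) = -144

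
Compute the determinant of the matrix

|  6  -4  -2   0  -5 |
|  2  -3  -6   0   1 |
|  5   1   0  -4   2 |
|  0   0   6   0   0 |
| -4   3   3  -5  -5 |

The determinant is 5802.

Expand along row 4 (it has 4 zeros):
  − (6) · M_43   where M_43 = det([6 -4 0 -5; 2 -3 0 1; 5 1 -4 2; -4 3 -5 -5]) = -967
det = (-1)·(6)·(-967) = 5802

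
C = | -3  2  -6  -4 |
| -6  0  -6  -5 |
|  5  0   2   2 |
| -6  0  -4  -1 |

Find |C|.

The determinant is -92.

Expand along column 2 (it has 3 zeros):
  − (2) · M_12   where M_12 = det([-6 -6 -5; 5 2 2; -6 -4 -1]) = 46
det = (-1)·(2)·(46) = -92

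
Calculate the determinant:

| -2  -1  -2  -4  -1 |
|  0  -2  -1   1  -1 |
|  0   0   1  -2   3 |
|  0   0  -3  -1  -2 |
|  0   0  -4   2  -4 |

The matrix is block upper-triangular with a 2×2 block and a 3×3 block on the diagonal, so its determinant equals the product of the determinants of the diagonal blocks.
det of the 2×2 block = 4
det of the 3×3 block = -14
det = (4)·(-14) = -56

The determinant is -56.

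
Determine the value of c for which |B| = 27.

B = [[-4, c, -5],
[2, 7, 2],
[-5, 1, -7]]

2

Expanding along the row containing c, det(B) is linear in c: det(B) = (4)·c + (19).
Set (4)·c + (19) = 27  ⇒  (4)·c = 8  ⇒  c = 2.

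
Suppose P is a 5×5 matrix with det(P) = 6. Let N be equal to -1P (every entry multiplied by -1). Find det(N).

For a 5×5 matrix, det(-1P) = (-1)^5·det(P) = -1·det(P).
det(N) = (-1)·(6) = -6

-6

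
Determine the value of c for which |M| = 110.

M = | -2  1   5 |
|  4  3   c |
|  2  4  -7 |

-1

Expanding along the row containing c, det(M) is linear in c: det(M) = (10)·c + (120).
Set (10)·c + (120) = 110  ⇒  (10)·c = -10  ⇒  c = -1.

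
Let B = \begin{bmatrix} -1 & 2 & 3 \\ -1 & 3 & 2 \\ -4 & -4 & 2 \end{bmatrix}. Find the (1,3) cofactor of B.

16

Delete row 1 and column 3; the remaining 2×2 submatrix is [-1 3; -4 -4].
Its determinant is (-1)·(-4) − 3·(-4) = 16.
The cofactor carries sign (−1)^(1+3) = +1, so C_{1,3} = +(16) = 16.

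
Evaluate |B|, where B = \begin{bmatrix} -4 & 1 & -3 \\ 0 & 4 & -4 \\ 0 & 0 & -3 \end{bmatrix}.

48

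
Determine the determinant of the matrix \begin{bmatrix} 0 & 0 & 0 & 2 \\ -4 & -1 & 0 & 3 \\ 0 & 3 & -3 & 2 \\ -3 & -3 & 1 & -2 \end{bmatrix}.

Expand along row 1 (it has 3 zeros):
  − (2) · M_14   where M_14 = det([-4 -1 0; 0 3 -3; -3 -3 1]) = 15
det = (-1)·(2)·(15) = -30

The determinant is -30.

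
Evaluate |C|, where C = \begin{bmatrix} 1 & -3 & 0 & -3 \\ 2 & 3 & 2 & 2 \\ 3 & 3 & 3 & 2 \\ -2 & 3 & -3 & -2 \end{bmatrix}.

Expand along row 1 (it has 1 zero):
  + (1) · M_11   where M_11 = det([3 2 2; 3 3 2; 3 -3 -2]) = -12
  − (-3) · M_12   where M_12 = det([2 2 2; 3 3 2; -2 -3 -2]) = -2
  − (-3) · M_14   where M_14 = det([2 3 2; 3 3 3; -2 3 -3]) = 3
det = (+1)·(1)·(-12) + (-1)·(-3)·(-2) + (-1)·(-3)·(3) = -9

|C| = -9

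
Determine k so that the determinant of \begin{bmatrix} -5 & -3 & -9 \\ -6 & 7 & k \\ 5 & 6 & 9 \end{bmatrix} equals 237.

k = 5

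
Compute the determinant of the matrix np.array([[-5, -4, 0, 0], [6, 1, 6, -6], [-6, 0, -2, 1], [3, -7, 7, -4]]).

169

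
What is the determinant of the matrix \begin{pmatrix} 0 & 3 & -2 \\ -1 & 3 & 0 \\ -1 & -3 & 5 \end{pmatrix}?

The determinant is 3.

Expand along row 1:
  − 3 · |-1 0; -1 5| = −3·(-5 − 0) = 15
  + (-2) · |-1 3; -1 -3| = (-2)·(3 − (-3)) = -12
Sum: (15) + (-12) = 3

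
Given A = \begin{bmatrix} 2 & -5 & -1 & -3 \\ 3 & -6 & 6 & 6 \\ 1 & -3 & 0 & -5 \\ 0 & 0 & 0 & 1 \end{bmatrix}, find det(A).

Expand along row 4 (it has 3 zeros):
  + (1) · M_44   where M_44 = det([2 -5 -1; 3 -6 6; 1 -3 0]) = 9
det = (+1)·(1)·(9) = 9

|A| = 9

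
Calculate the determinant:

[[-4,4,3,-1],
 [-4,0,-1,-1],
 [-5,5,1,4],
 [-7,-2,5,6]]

-1076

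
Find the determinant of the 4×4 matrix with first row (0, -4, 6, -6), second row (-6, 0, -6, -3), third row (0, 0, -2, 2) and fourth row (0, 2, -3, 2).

Expand along column 1 (it has 3 zeros):
  − (-6) · M_21   where M_21 = det([-4 6 -6; 0 -2 2; 2 -3 2]) = -8
det = (-1)·(-6)·(-8) = -48

-48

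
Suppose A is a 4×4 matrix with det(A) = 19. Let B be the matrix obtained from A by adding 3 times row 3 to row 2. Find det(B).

Adding a multiple of one row to another leaves the determinant unchanged.
det(B) = (1)·(19) = 19

|B| = 19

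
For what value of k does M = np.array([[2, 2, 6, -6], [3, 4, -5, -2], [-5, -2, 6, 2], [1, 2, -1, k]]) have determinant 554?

3

Expanding along the column containing k, det(M) is linear in k: det(M) = (126)·k + (176).
Set (126)·k + (176) = 554  ⇒  (126)·k = 378  ⇒  k = 3.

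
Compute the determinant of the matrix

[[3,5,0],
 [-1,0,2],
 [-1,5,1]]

The determinant is -35.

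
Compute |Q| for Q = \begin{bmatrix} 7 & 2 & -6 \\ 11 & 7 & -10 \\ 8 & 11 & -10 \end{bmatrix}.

-50

Expand along row 1:
  + 7 · |7 -10; 11 -10| = 7·(-70 − (-110)) = 280
  − 2 · |11 -10; 8 -10| = −2·(-110 − (-80)) = 60
  + (-6) · |11 7; 8 11| = (-6)·(121 − 56) = -390
Sum: (280) + (60) + (-390) = -50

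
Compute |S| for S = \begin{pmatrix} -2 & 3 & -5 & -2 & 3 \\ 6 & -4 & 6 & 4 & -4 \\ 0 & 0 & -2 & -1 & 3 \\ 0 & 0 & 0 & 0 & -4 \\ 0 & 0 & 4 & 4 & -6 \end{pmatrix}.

S is block upper-triangular with a 2×2 block and a 3×3 block on the diagonal, so its determinant equals the product of the determinants of the diagonal blocks.
det of the 2×2 block = -10
det of the 3×3 block = -16
det = (-10)·(-16) = 160

The determinant is 160.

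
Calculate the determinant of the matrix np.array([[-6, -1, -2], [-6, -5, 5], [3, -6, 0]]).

-297

Expand along column 3:
  + (-2) · |-6 -5; 3 -6| = (-2)·(36 − (-15)) = -102
  − 5 · |-6 -1; 3 -6| = −5·(36 − (-3)) = -195
Sum: (-102) + (-195) = -297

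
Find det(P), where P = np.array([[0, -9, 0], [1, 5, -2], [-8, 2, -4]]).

|P| = -180

Expand along row 1:
  − (-9) · |1 -2; -8 -4| = −(-9)·(-4 − 16) = -180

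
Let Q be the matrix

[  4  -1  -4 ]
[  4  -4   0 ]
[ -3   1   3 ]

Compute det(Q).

|Q| = -4

Expand along row 2:
  − 4 · |-1 -4; 1 3| = −4·(-3 − (-4)) = -4
  + (-4) · |4 -4; -3 3| = (-4)·(12 − 12) = 0
Sum: (-4) + (0) = -4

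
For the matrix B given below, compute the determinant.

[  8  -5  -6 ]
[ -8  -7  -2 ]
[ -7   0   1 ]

|B| = 128

Expand along column 2:
  − (-5) · |-8 -2; -7 1| = −(-5)·(-8 − 14) = -110
  + (-7) · |8 -6; -7 1| = (-7)·(8 − 42) = 238
Sum: (-110) + (238) = 128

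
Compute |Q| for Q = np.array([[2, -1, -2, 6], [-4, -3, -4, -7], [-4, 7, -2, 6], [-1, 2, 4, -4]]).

Expand along row 1:
  + (2) · M_11   where M_11 = det([-3 -4 -7; 7 -2 6; 2 4 -4]) = -336
  − (-1) · M_12   where M_12 = det([-4 -4 -7; -4 -2 6; -1 4 -4]) = 278
  + (-2) · M_13   where M_13 = det([-4 -3 -7; -4 7 6; -1 2 -4]) = 233
  − (6) · M_14   where M_14 = det([-4 -3 -4; -4 7 -2; -1 2 4]) = -178
det = (+1)·(2)·(-336) + (-1)·(-1)·(278) + (+1)·(-2)·(233) + (-1)·(6)·(-178) = 208

208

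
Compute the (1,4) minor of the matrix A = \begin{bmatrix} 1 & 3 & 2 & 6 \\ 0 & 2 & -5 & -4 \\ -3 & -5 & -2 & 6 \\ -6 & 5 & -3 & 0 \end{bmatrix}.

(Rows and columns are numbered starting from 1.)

The minor is 231.

Delete row 1 and column 4; the remaining 3×3 submatrix is [0 2 -5; -3 -5 -2; -6 5 -3].
Its determinant is 231.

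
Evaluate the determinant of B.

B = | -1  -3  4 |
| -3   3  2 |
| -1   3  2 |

Expand along row 1:
  + (-1) · |3 2; 3 2| = (-1)·(6 − 6) = 0
  − (-3) · |-3 2; -1 2| = −(-3)·(-6 − (-2)) = -12
  + 4 · |-3 3; -1 3| = 4·(-9 − (-3)) = -24
Sum: (0) + (-12) + (-24) = -36

|B| = -36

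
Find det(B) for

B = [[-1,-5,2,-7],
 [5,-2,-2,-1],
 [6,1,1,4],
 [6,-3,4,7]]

The determinant is 959.

Expand along row 1:
  + (-1) · M_11   where M_11 = det([-2 -2 -1; 1 1 4; -3 4 7]) = 49
  − (-5) · M_12   where M_12 = det([5 -2 -1; 6 1 4; 6 4 7]) = -27
  + (2) · M_13   where M_13 = det([5 -2 -1; 6 1 4; 6 -3 7]) = 155
  − (-7) · M_14   where M_14 = det([5 -2 -2; 6 1 1; 6 -3 4]) = 119
det = (+1)·(-1)·(49) + (-1)·(-5)·(-27) + (+1)·(2)·(155) + (-1)·(-7)·(119) = 959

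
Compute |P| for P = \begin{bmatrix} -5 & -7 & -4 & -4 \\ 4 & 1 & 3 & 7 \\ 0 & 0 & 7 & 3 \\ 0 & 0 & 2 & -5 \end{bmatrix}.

The determinant is -943.

P is block upper-triangular with a 2×2 block and a 2×2 block on the diagonal, so its determinant equals the product of the determinants of the diagonal blocks.
det of the 2×2 block = 23
det of the 2×2 block = -41
det = (23)·(-41) = -943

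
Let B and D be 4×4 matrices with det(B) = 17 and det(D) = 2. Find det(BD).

34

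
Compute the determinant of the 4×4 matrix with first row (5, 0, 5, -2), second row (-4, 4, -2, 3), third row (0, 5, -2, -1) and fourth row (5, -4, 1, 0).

The determinant is -416.

Expand along row 1 (it has 1 zero):
  + (5) · M_11   where M_11 = det([4 -2 3; 5 -2 -1; -4 1 0]) = -13
  + (5) · M_13   where M_13 = det([-4 4 3; 0 5 -1; 5 -4 0]) = -79
  − (-2) · M_14   where M_14 = det([-4 4 -2; 0 5 -2; 5 -4 1]) = 22
det = (+1)·(5)·(-13) + (+1)·(5)·(-79) + (-1)·(-2)·(22) = -416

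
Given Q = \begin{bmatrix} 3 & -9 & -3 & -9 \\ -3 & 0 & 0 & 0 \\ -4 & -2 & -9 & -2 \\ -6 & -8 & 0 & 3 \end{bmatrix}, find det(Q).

Expand along row 2 (it has 3 zeros):
  − (-3) · M_21   where M_21 = det([-9 -3 -9; -2 -9 -2; -8 0 3]) = 825
det = (-1)·(-3)·(825) = 2475

det(Q) = 2475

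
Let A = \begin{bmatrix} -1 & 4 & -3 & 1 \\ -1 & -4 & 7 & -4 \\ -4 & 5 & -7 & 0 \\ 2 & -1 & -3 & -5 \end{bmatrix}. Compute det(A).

Expand along row 3 (it has 1 zero):
  + (-4) · M_31   where M_31 = det([4 -3 1; -4 7 -4; -1 -3 -5]) = -121
  − (5) · M_32   where M_32 = det([-1 -3 1; -1 7 -4; 2 -3 -5]) = 75
  + (-7) · M_33   where M_33 = det([-1 4 1; -1 -4 -4; 2 -1 -5]) = -59
det = (+1)·(-4)·(-121) + (-1)·(5)·(75) + (+1)·(-7)·(-59) = 522

522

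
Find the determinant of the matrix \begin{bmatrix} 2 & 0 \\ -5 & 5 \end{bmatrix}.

The determinant is 10.

det = 2·5 − 0·(-5) = 10 − 0 = 10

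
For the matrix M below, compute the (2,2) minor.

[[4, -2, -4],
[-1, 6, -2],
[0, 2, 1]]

The minor is 4.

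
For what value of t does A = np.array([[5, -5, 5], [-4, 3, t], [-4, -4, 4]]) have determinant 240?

3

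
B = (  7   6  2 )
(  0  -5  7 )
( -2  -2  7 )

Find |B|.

Expand along column 1:
  + 7 · |-5 7; -2 7| = 7·(-35 − (-14)) = -147
  + (-2) · |6 2; -5 7| = (-2)·(42 − (-10)) = -104
Sum: (-147) + (-104) = -251

det(B) = -251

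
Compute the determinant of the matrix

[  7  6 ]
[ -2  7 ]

The determinant is 61.

det = 7·7 − 6·(-2) = 49 − (-12) = 61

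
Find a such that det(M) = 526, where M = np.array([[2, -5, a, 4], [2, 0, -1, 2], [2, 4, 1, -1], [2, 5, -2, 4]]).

9

Expanding along the column containing a, det(M) is linear in a: det(M) = (46)·a + (112).
Set (46)·a + (112) = 526  ⇒  (46)·a = 414  ⇒  a = 9.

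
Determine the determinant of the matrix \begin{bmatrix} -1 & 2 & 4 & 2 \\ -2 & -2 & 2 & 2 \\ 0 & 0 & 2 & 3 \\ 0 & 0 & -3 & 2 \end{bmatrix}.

78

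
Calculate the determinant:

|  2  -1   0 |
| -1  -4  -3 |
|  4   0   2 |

-6

Expand along column 2:
  − (-1) · |-1 -3; 4 2| = −(-1)·(-2 − (-12)) = 10
  + (-4) · |2 0; 4 2| = (-4)·(4 − 0) = -16
Sum: (10) + (-16) = -6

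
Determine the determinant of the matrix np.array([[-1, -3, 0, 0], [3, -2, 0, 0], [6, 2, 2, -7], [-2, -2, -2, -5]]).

The determinant is -264.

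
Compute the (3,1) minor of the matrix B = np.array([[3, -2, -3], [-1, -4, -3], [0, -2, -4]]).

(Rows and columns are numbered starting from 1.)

Delete row 3 and column 1; the remaining 2×2 submatrix is [-2 -3; -4 -3].
Its determinant is (-2)·(-3) − (-3)·(-4) = -6.

-6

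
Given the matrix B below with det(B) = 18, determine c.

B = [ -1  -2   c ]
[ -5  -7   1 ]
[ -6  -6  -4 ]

c = 0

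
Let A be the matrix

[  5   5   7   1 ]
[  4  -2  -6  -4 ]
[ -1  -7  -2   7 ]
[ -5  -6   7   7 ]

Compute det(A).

2832

Expand along row 1:
  + (5) · M_11   where M_11 = det([-2 -6 -4; -7 -2 7; -6 7 7]) = 328
  − (5) · M_12   where M_12 = det([4 -6 -4; -1 -2 7; -5 7 7]) = -16
  + (7) · M_13   where M_13 = det([4 -2 -4; -1 -7 7; -5 -6 7]) = 144
  − (1) · M_14   where M_14 = det([4 -2 -6; -1 -7 -2; -5 -6 7]) = -104
det = (+1)·(5)·(328) + (-1)·(5)·(-16) + (+1)·(7)·(144) + (-1)·(1)·(-104) = 2832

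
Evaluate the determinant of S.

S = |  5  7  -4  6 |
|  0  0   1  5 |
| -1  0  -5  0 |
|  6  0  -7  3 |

-1316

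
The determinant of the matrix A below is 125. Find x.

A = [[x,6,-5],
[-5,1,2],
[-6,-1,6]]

Expanding along the column containing x, det(A) is linear in x: det(A) = (8)·x + (53).
Set (8)·x + (53) = 125  ⇒  (8)·x = 72  ⇒  x = 9.

9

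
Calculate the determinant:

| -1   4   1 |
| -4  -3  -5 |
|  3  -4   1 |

Expand along column 1:
  + (-1) · |-3 -5; -4 1| = (-1)·(-3 − 20) = 23
  − (-4) · |4 1; -4 1| = −(-4)·(4 − (-4)) = 32
  + 3 · |4 1; -3 -5| = 3·(-20 − (-3)) = -51
Sum: (23) + (32) + (-51) = 4

4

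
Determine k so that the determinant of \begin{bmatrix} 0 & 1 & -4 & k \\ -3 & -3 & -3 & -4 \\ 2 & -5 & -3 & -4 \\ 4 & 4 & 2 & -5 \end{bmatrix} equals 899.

-2

Expanding along the column containing k, det(A) is linear in k: det(A) = (42)·k + (983).
Set (42)·k + (983) = 899  ⇒  (42)·k = -84  ⇒  k = -2.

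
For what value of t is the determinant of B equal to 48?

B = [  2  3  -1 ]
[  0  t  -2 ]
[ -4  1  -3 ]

t = -2

Expanding along the row containing t, det(B) is linear in t: det(B) = (-10)·t + (28).
Set (-10)·t + (28) = 48  ⇒  (-10)·t = 20  ⇒  t = -2.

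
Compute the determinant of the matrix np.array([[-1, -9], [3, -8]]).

det = (-1)·(-8) − (-9)·3 = 8 − (-27) = 35

35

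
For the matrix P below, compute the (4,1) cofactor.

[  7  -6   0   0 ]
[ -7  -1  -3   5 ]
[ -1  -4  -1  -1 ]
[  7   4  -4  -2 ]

48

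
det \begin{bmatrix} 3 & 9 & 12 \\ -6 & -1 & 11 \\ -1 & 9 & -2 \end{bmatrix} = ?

Expand along column 1:
  + 3 · |-1 11; 9 -2| = 3·(2 − 99) = -291
  − (-6) · |9 12; 9 -2| = −(-6)·(-18 − 108) = -756
  + (-1) · |9 12; -1 11| = (-1)·(99 − (-12)) = -111
Sum: (-291) + (-756) + (-111) = -1158

-1158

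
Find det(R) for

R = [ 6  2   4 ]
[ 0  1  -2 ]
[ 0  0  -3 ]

-18

R is upper triangular, so det(R) is the product of the diagonal entries:
det = (6) · (1) · (-3) = -18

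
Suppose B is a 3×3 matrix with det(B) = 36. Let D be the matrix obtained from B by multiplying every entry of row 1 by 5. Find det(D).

|D| = 180

Scaling one row by 5 multiplies the determinant by 5.
det(D) = (5)·(36) = 180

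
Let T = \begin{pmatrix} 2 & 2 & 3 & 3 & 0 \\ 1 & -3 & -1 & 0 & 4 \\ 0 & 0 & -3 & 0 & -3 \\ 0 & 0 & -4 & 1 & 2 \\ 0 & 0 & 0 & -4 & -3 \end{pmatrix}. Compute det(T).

504

T is block upper-triangular with a 2×2 block and a 3×3 block on the diagonal, so its determinant equals the product of the determinants of the diagonal blocks.
det of the 2×2 block = -8
det of the 3×3 block = -63
det = (-8)·(-63) = 504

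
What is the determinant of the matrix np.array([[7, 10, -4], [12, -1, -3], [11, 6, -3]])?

-155

Expand along row 1:
  + 7 · |-1 -3; 6 -3| = 7·(3 − (-18)) = 147
  − 10 · |12 -3; 11 -3| = −10·(-36 − (-33)) = 30
  + (-4) · |12 -1; 11 6| = (-4)·(72 − (-11)) = -332
Sum: (147) + (30) + (-332) = -155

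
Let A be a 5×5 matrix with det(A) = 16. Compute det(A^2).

The determinant is 256.

det(A^2) = (det A)^2 = (16)^2 = 256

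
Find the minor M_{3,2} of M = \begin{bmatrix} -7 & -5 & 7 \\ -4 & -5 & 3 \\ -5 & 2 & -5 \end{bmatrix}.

The minor is 7.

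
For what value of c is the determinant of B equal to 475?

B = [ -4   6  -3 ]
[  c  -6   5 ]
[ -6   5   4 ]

-9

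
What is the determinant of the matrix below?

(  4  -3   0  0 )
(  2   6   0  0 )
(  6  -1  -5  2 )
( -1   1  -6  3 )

The matrix is block lower-triangular with a 2×2 block and a 2×2 block on the diagonal, so its determinant equals the product of the determinants of the diagonal blocks.
det of the 2×2 block = 30
det of the 2×2 block = -3
det = (30)·(-3) = -90

The determinant is -90.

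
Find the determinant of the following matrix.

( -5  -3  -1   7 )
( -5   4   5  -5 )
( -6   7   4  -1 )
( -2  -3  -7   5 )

Expand along row 1:
  + (-5) · M_11   where M_11 = det([4 5 -5; 7 4 -1; -3 -7 5]) = 77
  − (-3) · M_12   where M_12 = det([-5 5 -5; -6 4 -1; -2 -7 5]) = -155
  + (-1) · M_13   where M_13 = det([-5 4 -5; -6 7 -1; -2 -3 5]) = -192
  − (7) · M_14   where M_14 = det([-5 4 5; -6 7 4; -2 -3 -7]) = 145
det = (+1)·(-5)·(77) + (-1)·(-3)·(-155) + (+1)·(-1)·(-192) + (-1)·(7)·(145) = -1673

-1673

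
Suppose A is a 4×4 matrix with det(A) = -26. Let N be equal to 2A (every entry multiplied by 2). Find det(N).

For a 4×4 matrix, det(2A) = 2^4·det(A) = 16·det(A).
det(N) = (16)·(-26) = -416

The determinant is -416.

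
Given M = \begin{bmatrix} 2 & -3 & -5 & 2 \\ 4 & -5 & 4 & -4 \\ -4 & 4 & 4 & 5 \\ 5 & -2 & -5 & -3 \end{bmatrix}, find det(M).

Expand along row 1:
  + (2) · M_11   where M_11 = det([-5 4 -4; 4 4 5; -2 -5 -3]) = -9
  − (-3) · M_12   where M_12 = det([4 4 -4; -4 4 5; 5 -5 -3]) = 104
  + (-5) · M_13   where M_13 = det([4 -5 -4; -4 4 5; 5 -2 -3]) = -25
  − (2) · M_14   where M_14 = det([4 -5 4; -4 4 4; 5 -2 -5]) = -96
det = (+1)·(2)·(-9) + (-1)·(-3)·(104) + (+1)·(-5)·(-25) + (-1)·(2)·(-96) = 611

det(M) = 611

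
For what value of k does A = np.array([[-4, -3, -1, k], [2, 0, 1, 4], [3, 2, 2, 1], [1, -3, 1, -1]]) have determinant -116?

Expanding along the row containing k, det(A) is linear in k: det(A) = (-5)·k + (-76).
Set (-5)·k + (-76) = -116  ⇒  (-5)·k = -40  ⇒  k = 8.

8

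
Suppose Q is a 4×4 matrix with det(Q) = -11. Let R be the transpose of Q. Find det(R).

-11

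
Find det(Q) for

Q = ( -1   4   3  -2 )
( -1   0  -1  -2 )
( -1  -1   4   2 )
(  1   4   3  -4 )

det(Q) = -112

Expand along row 2 (it has 1 zero):
  − (-1) · M_21   where M_21 = det([4 3 -2; -1 4 2; 4 3 -4]) = -38
  − (-1) · M_23   where M_23 = det([-1 4 -2; -1 -1 2; 1 4 -4]) = 2
  + (-2) · M_24   where M_24 = det([-1 4 3; -1 -1 4; 1 4 3]) = 38
det = (-1)·(-1)·(-38) + (-1)·(-1)·(2) + (+1)·(-2)·(38) = -112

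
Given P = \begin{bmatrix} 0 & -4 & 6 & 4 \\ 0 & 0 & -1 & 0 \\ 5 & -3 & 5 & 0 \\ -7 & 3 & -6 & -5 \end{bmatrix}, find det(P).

|P| = -124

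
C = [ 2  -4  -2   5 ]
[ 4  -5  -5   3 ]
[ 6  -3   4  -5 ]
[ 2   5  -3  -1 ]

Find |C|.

Expand along row 1:
  + (2) · M_11   where M_11 = det([-5 -5 3; -3 4 -5; 5 -3 -1]) = 202
  − (-4) · M_12   where M_12 = det([4 -5 3; 6 4 -5; 2 -3 -1]) = -134
  + (-2) · M_13   where M_13 = det([4 -5 3; 6 -3 -5; 2 5 -1]) = 240
  − (5) · M_14   where M_14 = det([4 -5 -5; 6 -3 4; 2 5 -3]) = -354
det = (+1)·(2)·(202) + (-1)·(-4)·(-134) + (+1)·(-2)·(240) + (-1)·(5)·(-354) = 1158

det(C) = 1158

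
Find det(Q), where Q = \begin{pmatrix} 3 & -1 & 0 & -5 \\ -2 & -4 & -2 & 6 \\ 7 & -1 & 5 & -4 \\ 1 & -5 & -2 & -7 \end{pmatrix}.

Expand along row 1 (it has 1 zero):
  + (3) · M_11   where M_11 = det([-4 -2 6; -1 5 -4; -5 -2 -7]) = 308
  − (-1) · M_12   where M_12 = det([-2 -2 6; 7 5 -4; 1 -2 -7]) = -118
  − (-5) · M_14   where M_14 = det([-2 -4 -2; 7 -1 5; 1 -5 -2]) = -62
det = (+1)·(3)·(308) + (-1)·(-1)·(-118) + (-1)·(-5)·(-62) = 496

496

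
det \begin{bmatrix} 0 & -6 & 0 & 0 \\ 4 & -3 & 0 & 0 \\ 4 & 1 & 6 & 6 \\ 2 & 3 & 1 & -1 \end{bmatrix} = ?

The matrix is block lower-triangular with a 2×2 block and a 2×2 block on the diagonal, so its determinant equals the product of the determinants of the diagonal blocks.
det of the 2×2 block = 24
det of the 2×2 block = -12
det = (24)·(-12) = -288

-288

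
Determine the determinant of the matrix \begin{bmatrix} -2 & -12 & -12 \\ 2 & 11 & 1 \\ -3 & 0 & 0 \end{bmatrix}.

-360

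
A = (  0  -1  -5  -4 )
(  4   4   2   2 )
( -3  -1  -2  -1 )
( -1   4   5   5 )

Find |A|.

Expand along row 1 (it has 1 zero):
  − (-1) · M_12   where M_12 = det([4 2 2; -3 -2 -1; -1 5 5]) = -22
  + (-5) · M_13   where M_13 = det([4 4 2; -3 -1 -1; -1 4 5]) = 34
  − (-4) · M_14   where M_14 = det([4 4 2; -3 -1 -2; -1 4 5]) = 54
det = (-1)·(-1)·(-22) + (+1)·(-5)·(34) + (-1)·(-4)·(54) = 24

The determinant is 24.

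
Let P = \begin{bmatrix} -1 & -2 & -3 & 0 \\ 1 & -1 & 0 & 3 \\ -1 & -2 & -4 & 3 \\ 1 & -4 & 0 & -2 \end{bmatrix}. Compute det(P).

det(P) = -3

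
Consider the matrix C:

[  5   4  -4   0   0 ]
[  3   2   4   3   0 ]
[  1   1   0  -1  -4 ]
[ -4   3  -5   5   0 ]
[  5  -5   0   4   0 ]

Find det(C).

Expand along column 5 (it has 4 zeros):
  + (-4) · M_35   where M_35 = det([5 4 -4 0; 3 2 4 3; -4 3 -5 5; 5 -5 0 4]) = -2863
det = (+1)·(-4)·(-2863) = 11452

|C| = 11452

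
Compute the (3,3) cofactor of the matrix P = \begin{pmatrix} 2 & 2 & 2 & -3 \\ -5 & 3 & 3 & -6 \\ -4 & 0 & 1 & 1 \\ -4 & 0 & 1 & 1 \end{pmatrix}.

Delete row 3 and column 3; the remaining 3×3 submatrix is [2 2 -3; -5 3 -6; -4 0 1].
Its determinant is 28.
The cofactor carries sign (−1)^(3+3) = +1, so C_{3,3} = +(28) = 28.

The cofactor is 28.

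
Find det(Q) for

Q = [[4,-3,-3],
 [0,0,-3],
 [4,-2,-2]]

12

Expand along row 2:
  − (-3) · |4 -3; 4 -2| = −(-3)·(-8 − (-12)) = 12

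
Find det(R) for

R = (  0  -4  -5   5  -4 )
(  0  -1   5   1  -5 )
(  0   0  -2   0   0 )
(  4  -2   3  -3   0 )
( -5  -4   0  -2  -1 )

Expand along row 3 (it has 4 zeros):
  + (-2) · M_33   where M_33 = det([0 -4 5 -4; 0 -1 1 -5; 4 -2 -3 0; -5 -4 -2 -1]) = 910
det = (+1)·(-2)·(910) = -1820

The determinant is -1820.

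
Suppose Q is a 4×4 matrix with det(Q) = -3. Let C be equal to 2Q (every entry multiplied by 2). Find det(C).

-48

For a 4×4 matrix, det(2Q) = 2^4·det(Q) = 16·det(Q).
det(C) = (16)·(-3) = -48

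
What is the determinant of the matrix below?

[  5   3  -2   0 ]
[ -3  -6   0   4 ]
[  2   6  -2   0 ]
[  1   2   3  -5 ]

90

Expand along column 4 (it has 2 zeros):
  + (4) · M_24   where M_24 = det([5 3 -2; 2 6 -2; 1 2 3]) = 90
  + (-5) · M_44   where M_44 = det([5 3 -2; -3 -6 0; 2 6 -2]) = 54
det = (+1)·(4)·(90) + (+1)·(-5)·(54) = 90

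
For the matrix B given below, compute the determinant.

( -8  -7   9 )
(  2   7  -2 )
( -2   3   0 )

104

Expand along row 3:
  + (-2) · |-7 9; 7 -2| = (-2)·(14 − 63) = 98
  − 3 · |-8 9; 2 -2| = −3·(16 − 18) = 6
Sum: (98) + (6) = 104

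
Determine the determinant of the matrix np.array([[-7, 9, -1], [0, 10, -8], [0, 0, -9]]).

630

The matrix is upper triangular, so the determinant is the product of the diagonal entries:
det = (-7) · (10) · (-9) = 630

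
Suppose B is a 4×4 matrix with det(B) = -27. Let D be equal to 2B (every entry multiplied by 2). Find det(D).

For a 4×4 matrix, det(2B) = 2^4·det(B) = 16·det(B).
det(D) = (16)·(-27) = -432

-432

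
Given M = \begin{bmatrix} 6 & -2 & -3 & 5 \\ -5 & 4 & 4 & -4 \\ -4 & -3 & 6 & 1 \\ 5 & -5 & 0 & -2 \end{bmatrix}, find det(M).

-865

Expand along row 4 (it has 1 zero):
  − (5) · M_41   where M_41 = det([-2 -3 5; 4 4 -4; -3 6 1]) = 100
  + (-5) · M_42   where M_42 = det([6 -3 5; -5 4 -4; -4 6 1]) = 35
  + (-2) · M_44   where M_44 = det([6 -2 -3; -5 4 4; -4 -3 6]) = 95
det = (-1)·(5)·(100) + (+1)·(-5)·(35) + (+1)·(-2)·(95) = -865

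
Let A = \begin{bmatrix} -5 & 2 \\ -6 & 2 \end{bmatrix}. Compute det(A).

2

det(A) = (-5)·2 − 2·(-6) = -10 − (-12) = 2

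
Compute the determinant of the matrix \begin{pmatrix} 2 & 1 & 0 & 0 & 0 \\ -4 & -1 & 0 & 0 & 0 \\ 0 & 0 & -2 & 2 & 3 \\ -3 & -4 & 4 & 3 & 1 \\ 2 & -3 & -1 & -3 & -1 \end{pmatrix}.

-42

The matrix is block lower-triangular with a 2×2 block and a 3×3 block on the diagonal, so its determinant equals the product of the determinants of the diagonal blocks.
det of the 2×2 block = 2
det of the 3×3 block = -21
det = (2)·(-21) = -42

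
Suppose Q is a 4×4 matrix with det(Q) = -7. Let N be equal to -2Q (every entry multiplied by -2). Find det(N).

|N| = -112

For a 4×4 matrix, det(-2Q) = (-2)^4·det(Q) = 16·det(Q).
det(N) = (16)·(-7) = -112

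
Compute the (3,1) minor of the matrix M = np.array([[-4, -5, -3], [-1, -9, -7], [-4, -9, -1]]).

Delete row 3 and column 1; the remaining 2×2 submatrix is [-5 -3; -9 -7].
Its determinant is (-5)·(-7) − (-3)·(-9) = 8.

8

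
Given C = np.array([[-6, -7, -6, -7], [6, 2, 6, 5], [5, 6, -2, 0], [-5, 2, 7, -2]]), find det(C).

Expand along row 3 (it has 1 zero):
  + (5) · M_31   where M_31 = det([-7 -6 -7; 2 6 5; 2 7 -2]) = 231
  − (6) · M_32   where M_32 = det([-6 -6 -7; 6 6 5; -5 7 -2]) = -144
  + (-2) · M_33   where M_33 = det([-6 -7 -7; 6 2 5; -5 2 -2]) = 21
det = (+1)·(5)·(231) + (-1)·(6)·(-144) + (+1)·(-2)·(21) = 1977

det(C) = 1977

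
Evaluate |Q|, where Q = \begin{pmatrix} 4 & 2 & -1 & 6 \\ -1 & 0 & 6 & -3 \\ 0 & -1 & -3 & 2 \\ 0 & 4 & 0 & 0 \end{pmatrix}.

|Q| = 112

Expand along row 4 (it has 3 zeros):
  + (4) · M_42   where M_42 = det([4 -1 6; -1 6 -3; 0 -3 2]) = 28
det = (+1)·(4)·(28) = 112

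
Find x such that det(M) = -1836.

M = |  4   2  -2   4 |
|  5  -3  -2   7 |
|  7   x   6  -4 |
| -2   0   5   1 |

x = -2

Expanding along the row containing x, det(M) is linear in x: det(M) = (26)·x + (-1784).
Set (26)·x + (-1784) = -1836  ⇒  (26)·x = -52  ⇒  x = -2.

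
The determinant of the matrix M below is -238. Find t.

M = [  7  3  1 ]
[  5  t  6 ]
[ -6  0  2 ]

-5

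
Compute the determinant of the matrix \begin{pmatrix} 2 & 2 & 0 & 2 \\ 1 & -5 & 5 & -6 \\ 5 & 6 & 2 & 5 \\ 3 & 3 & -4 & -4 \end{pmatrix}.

294

Expand along row 1 (it has 1 zero):
  + (2) · M_11   where M_11 = det([-5 5 -6; 6 2 5; 3 -4 -4]) = 315
  − (2) · M_12   where M_12 = det([1 5 -6; 5 2 5; 3 -4 -4]) = 343
  − (2) · M_14   where M_14 = det([1 -5 5; 5 6 2; 3 3 -4]) = -175
det = (+1)·(2)·(315) + (-1)·(2)·(343) + (-1)·(2)·(-175) = 294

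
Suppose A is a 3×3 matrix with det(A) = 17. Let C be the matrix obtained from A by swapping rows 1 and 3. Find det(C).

Swapping two rows multiplies the determinant by −1.
det(C) = (-1)·(17) = -17

det(C) = -17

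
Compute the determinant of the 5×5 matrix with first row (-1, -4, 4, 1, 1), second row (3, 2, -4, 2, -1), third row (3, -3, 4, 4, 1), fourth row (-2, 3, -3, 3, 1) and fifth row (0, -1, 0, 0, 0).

Expand along row 5 (it has 4 zeros):
  − (-1) · M_52   where M_52 = det([-1 4 1 1; 3 -4 2 -1; 3 4 4 1; -2 -3 3 1]) = 42
det = (-1)·(-1)·(42) = 42

The determinant is 42.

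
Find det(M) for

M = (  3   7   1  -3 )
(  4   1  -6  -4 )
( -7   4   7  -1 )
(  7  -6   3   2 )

det(M) = -2138

Expand along row 1:
  + (3) · M_11   where M_11 = det([1 -6 -4; 4 7 -1; -6 3 2]) = -187
  − (7) · M_12   where M_12 = det([4 -6 -4; -7 7 -1; 7 3 2]) = 306
  + (1) · M_13   where M_13 = det([4 1 -4; -7 4 -1; 7 -6 2]) = -41
  − (-3) · M_14   where M_14 = det([4 1 -6; -7 4 7; 7 -6 3]) = 202
det = (+1)·(3)·(-187) + (-1)·(7)·(306) + (+1)·(1)·(-41) + (-1)·(-3)·(202) = -2138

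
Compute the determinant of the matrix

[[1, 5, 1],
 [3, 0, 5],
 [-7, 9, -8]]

Expand along row 2:
  − 3 · |5 1; 9 -8| = −3·(-40 − 9) = 147
  − 5 · |1 5; -7 9| = −5·(9 − (-35)) = -220
Sum: (147) + (-220) = -73

-73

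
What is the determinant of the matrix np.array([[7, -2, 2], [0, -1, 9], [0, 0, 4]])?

-28

The matrix is upper triangular, so the determinant is the product of the diagonal entries:
det = (7) · (-1) · (4) = -28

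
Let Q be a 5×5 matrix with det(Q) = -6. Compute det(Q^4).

det(Q^4) = (det Q)^4 = (-6)^4 = 1296

1296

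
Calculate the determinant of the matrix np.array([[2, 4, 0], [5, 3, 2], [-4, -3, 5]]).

Expand along column 3:
  − 2 · |2 4; -4 -3| = −2·(-6 − (-16)) = -20
  + 5 · |2 4; 5 3| = 5·(6 − 20) = -70
Sum: (-20) + (-70) = -90

-90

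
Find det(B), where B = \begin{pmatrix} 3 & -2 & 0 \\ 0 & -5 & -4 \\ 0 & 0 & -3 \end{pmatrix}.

45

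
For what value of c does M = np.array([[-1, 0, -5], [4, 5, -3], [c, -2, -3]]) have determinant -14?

Expanding along the row containing c, det(M) is linear in c: det(M) = (25)·c + (61).
Set (25)·c + (61) = -14  ⇒  (25)·c = -75  ⇒  c = -3.

c = -3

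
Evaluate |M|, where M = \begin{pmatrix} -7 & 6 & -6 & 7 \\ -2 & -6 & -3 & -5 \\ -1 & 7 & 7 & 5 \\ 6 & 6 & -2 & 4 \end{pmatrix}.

det(M) = -806

Expand along row 1:
  + (-7) · M_11   where M_11 = det([-6 -3 -5; 7 7 5; 6 -2 4]) = 46
  − (6) · M_12   where M_12 = det([-2 -3 -5; -1 7 5; 6 -2 4]) = 22
  + (-6) · M_13   where M_13 = det([-2 -6 -5; -1 7 5; 6 6 4]) = 40
  − (7) · M_14   where M_14 = det([-2 -6 -3; -1 7 7; 6 6 -2]) = 16
det = (+1)·(-7)·(46) + (-1)·(6)·(22) + (+1)·(-6)·(40) + (-1)·(7)·(16) = -806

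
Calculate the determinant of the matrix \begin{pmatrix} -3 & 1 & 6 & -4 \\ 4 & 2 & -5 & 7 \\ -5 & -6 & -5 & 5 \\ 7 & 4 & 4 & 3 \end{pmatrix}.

1137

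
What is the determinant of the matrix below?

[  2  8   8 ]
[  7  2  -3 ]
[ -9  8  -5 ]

Expand along row 1:
  + 2 · |2 -3; 8 -5| = 2·(-10 − (-24)) = 28
  − 8 · |7 -3; -9 -5| = −8·(-35 − 27) = 496
  + 8 · |7 2; -9 8| = 8·(56 − (-18)) = 592
Sum: (28) + (496) + (592) = 1116

1116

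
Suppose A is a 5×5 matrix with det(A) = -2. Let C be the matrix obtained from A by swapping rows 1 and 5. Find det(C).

|C| = 2

Swapping two rows multiplies the determinant by −1.
det(C) = (-1)·(-2) = 2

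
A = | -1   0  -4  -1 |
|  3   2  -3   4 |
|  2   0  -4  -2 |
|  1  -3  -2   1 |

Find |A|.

Expand along column 2 (it has 2 zeros):
  + (2) · M_22   where M_22 = det([-1 -4 -1; 2 -4 -2; 1 -2 1]) = 24
  + (-3) · M_42   where M_42 = det([-1 -4 -1; 3 -3 4; 2 -4 -2]) = -72
det = (+1)·(2)·(24) + (+1)·(-3)·(-72) = 264

det(A) = 264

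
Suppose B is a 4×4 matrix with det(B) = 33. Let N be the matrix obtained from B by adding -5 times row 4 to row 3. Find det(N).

33

Adding a multiple of one row to another leaves the determinant unchanged.
det(N) = (1)·(33) = 33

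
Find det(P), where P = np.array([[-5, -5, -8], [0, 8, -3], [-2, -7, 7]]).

-333

Expand along row 2:
  + 8 · |-5 -8; -2 7| = 8·(-35 − 16) = -408
  − (-3) · |-5 -5; -2 -7| = −(-3)·(35 − 10) = 75
Sum: (-408) + (75) = -333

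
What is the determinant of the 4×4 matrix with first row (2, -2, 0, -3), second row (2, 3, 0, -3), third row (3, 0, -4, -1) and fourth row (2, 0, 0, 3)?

The determinant is -240.

Expand along column 3 (it has 3 zeros):
  + (-4) · M_33   where M_33 = det([2 -2 -3; 2 3 -3; 2 0 3]) = 60
det = (+1)·(-4)·(60) = -240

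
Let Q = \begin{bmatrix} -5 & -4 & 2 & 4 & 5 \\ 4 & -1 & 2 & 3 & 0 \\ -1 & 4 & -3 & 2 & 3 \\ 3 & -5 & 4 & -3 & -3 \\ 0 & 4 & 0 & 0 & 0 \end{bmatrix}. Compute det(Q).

1040

Expand along row 5 (it has 4 zeros):
  − (4) · M_52   where M_52 = det([-5 2 4 5; 4 2 3 0; -1 -3 2 3; 3 4 -3 -3]) = -260
det = (-1)·(4)·(-260) = 1040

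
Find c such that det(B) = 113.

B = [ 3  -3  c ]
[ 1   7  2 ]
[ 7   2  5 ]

c = -1

Expanding along the row containing c, det(B) is linear in c: det(B) = (-47)·c + (66).
Set (-47)·c + (66) = 113  ⇒  (-47)·c = 47  ⇒  c = -1.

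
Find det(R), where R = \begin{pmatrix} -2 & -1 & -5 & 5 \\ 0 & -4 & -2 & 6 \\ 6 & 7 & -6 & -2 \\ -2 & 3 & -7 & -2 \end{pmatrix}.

The determinant is 792.

Expand along row 2 (it has 1 zero):
  + (-4) · M_22   where M_22 = det([-2 -5 5; 6 -6 -2; -2 -7 -2]) = -346
  − (-2) · M_23   where M_23 = det([-2 -1 5; 6 7 -2; -2 3 -2]) = 160
  + (6) · M_24   where M_24 = det([-2 -1 -5; 6 7 -6; -2 3 -7]) = -152
det = (+1)·(-4)·(-346) + (-1)·(-2)·(160) + (+1)·(6)·(-152) = 792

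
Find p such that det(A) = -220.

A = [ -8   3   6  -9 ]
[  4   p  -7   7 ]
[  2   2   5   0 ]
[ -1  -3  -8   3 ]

1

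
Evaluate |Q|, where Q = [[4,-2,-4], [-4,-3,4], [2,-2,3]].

Expand along row 1:
  + 4 · |-3 4; -2 3| = 4·(-9 − (-8)) = -4
  − (-2) · |-4 4; 2 3| = −(-2)·(-12 − 8) = -40
  + (-4) · |-4 -3; 2 -2| = (-4)·(8 − (-6)) = -56
Sum: (-4) + (-40) + (-56) = -100

The determinant is -100.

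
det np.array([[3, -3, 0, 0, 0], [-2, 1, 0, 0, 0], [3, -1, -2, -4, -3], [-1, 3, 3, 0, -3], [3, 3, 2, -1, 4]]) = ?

The matrix is block lower-triangular with a 2×2 block and a 3×3 block on the diagonal, so its determinant equals the product of the determinants of the diagonal blocks.
det of the 2×2 block = -3
det of the 3×3 block = 87
det = (-3)·(87) = -261

-261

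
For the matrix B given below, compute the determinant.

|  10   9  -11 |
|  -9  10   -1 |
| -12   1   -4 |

Expand along column 1:
  + 10 · |10 -1; 1 -4| = 10·(-40 − (-1)) = -390
  − (-9) · |9 -11; 1 -4| = −(-9)·(-36 − (-11)) = -225
  + (-12) · |9 -11; 10 -1| = (-12)·(-9 − (-110)) = -1212
Sum: (-390) + (-225) + (-1212) = -1827

-1827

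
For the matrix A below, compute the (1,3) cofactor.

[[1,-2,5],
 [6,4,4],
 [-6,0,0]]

24

Delete row 1 and column 3; the remaining 2×2 submatrix is [6 4; -6 0].
Its determinant is 6·0 − 4·(-6) = 24.
The cofactor carries sign (−1)^(1+3) = +1, so C_{1,3} = +(24) = 24.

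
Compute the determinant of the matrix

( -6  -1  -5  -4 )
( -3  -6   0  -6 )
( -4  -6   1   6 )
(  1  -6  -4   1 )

Expand along row 2 (it has 1 zero):
  − (-3) · M_21   where M_21 = det([-1 -5 -4; -6 1 6; -6 -4 1]) = 5
  + (-6) · M_22   where M_22 = det([-6 -5 -4; -4 1 6; 1 -4 1]) = -260
  + (-6) · M_24   where M_24 = det([-6 -1 -5; -4 -6 1; 1 -6 -4]) = -315
det = (-1)·(-3)·(5) + (+1)·(-6)·(-260) + (+1)·(-6)·(-315) = 3465

3465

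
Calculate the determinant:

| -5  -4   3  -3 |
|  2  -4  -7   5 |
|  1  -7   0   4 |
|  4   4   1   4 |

Expand along row 3 (it has 1 zero):
  + (1) · M_31   where M_31 = det([-4 3 -3; -4 -7 5; 4 1 4]) = 168
  − (-7) · M_32   where M_32 = det([-5 3 -3; 2 -7 5; 4 1 4]) = 111
  − (4) · M_34   where M_34 = det([-5 -4 3; 2 -4 -7; 4 4 1]) = 72
det = (+1)·(1)·(168) + (-1)·(-7)·(111) + (-1)·(4)·(72) = 657

The determinant is 657.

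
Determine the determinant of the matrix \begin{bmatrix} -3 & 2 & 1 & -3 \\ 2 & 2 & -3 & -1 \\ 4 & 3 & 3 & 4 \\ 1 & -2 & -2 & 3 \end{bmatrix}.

-199

Expand along row 1:
  + (-3) · M_11   where M_11 = det([2 -3 -1; 3 3 4; -2 -2 3]) = 85
  − (2) · M_12   where M_12 = det([2 -3 -1; 4 3 4; 1 -2 3]) = 69
  + (1) · M_13   where M_13 = det([2 2 -1; 4 3 4; 1 -2 3]) = 29
  − (-3) · M_14   where M_14 = det([2 2 -3; 4 3 3; 1 -2 -2]) = 55
det = (+1)·(-3)·(85) + (-1)·(2)·(69) + (+1)·(1)·(29) + (-1)·(-3)·(55) = -199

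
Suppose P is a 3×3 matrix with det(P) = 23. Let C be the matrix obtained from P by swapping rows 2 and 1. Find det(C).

Swapping two rows multiplies the determinant by −1.
det(C) = (-1)·(23) = -23

The determinant is -23.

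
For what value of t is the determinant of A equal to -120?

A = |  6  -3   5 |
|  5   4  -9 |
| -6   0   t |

Expanding along the column containing t, det(A) is linear in t: det(A) = (39)·t + (-42).
Set (39)·t + (-42) = -120  ⇒  (39)·t = -78  ⇒  t = -2.

-2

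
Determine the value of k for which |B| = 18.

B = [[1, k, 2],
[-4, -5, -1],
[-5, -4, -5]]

k = -1

Expanding along the row containing k, det(B) is linear in k: det(B) = (-15)·k + (3).
Set (-15)·k + (3) = 18  ⇒  (-15)·k = 15  ⇒  k = -1.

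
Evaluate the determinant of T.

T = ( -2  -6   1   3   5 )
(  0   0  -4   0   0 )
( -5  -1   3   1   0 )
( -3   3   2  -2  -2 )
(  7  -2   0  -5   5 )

Expand along row 2 (it has 4 zeros):
  − (-4) · M_23   where M_23 = det([-2 -6 3 5; -5 -1 1 0; -3 3 -2 -2; 7 -2 -5 5]) = -125
det = (-1)·(-4)·(-125) = -500

-500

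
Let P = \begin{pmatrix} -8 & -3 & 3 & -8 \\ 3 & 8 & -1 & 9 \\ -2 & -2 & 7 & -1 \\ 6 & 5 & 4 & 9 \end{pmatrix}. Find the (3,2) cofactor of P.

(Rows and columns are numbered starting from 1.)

Delete row 3 and column 2; the remaining 3×3 submatrix is [-8 3 -8; 3 -1 9; 6 4 9].
Its determinant is 297.
The cofactor carries sign (−1)^(3+2) = −1, so C_{3,2} = −(297) = -297.

-297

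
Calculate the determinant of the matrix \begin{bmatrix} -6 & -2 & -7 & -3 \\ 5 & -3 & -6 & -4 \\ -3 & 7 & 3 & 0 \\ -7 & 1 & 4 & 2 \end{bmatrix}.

Expand along row 3 (it has 1 zero):
  + (-3) · M_31   where M_31 = det([-2 -7 -3; -3 -6 -4; 1 4 2]) = -4
  − (7) · M_32   where M_32 = det([-6 -7 -3; 5 -6 -4; -7 4 2]) = -84
  + (3) · M_33   where M_33 = det([-6 -2 -3; 5 -3 -4; -7 1 2]) = 24
det = (+1)·(-3)·(-4) + (-1)·(7)·(-84) + (+1)·(3)·(24) = 672

672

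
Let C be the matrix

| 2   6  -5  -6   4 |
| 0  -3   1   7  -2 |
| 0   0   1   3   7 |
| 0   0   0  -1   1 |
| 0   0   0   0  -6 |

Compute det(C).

-36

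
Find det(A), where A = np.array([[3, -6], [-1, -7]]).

det(A) = 3·(-7) − (-6)·(-1) = -21 − 6 = -27

The determinant is -27.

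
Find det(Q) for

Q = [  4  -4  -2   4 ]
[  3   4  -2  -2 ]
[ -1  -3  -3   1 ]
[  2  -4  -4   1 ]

|Q| = 182

Expand along row 1:
  + (4) · M_11   where M_11 = det([4 -2 -2; -3 -3 1; -4 -4 1]) = 6
  − (-4) · M_12   where M_12 = det([3 -2 -2; -1 -3 1; 2 -4 1]) = -23
  + (-2) · M_13   where M_13 = det([3 4 -2; -1 -3 1; 2 -4 1]) = -5
  − (4) · M_14   where M_14 = det([3 4 -2; -1 -3 -3; 2 -4 -4]) = -60
det = (+1)·(4)·(6) + (-1)·(-4)·(-23) + (+1)·(-2)·(-5) + (-1)·(4)·(-60) = 182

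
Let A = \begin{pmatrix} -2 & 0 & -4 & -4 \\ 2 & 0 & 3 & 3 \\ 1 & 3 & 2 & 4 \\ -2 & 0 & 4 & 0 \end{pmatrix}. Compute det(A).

Expand along column 2 (it has 3 zeros):
  − (3) · M_32   where M_32 = det([-2 -4 -4; 2 3 3; -2 4 0]) = -8
det = (-1)·(3)·(-8) = 24

det(A) = 24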